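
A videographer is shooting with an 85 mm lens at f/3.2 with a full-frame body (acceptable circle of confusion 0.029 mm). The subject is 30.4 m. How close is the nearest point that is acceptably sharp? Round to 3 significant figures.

Hyperfocal distance H = f²/(N·c) + f = 85²/(3.2 × 0.029) + 85 = 7225/0.0928 + 85 ≈ 77940.6 mm ≈ 77.94 m.
Near limit Dn = s·(H − f)/(H + s − 2f) = 30400 × (77940.6 − 85) / (77940.6 + 30400 − 2 × 85) = 30400 × 77855.6 / 108170.6 ≈ 21880 mm ≈ 21.9 m.

21.9 m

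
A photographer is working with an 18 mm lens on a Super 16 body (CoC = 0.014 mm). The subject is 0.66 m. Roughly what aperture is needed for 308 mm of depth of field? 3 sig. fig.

Write h = H − f = f²/(N·c). The thin-lens limits are Dn = s·h/(h + (s−f)) and Df = s·h/(h − (s−f)), so DoF = Df − Dn = 2·s·(s−f)·h / (h² − (s−f)²).
That is a quadratic in h: DoF·h² − 2·s·(s−f)·h − DoF·(s−f)² = 0 ⇒ h = (s−f)·(s + √(s² + DoF²)) / DoF = 642 × (660 + √(660² + 308²)) / 308 = 642 × (660 + 728.330) / 308 ≈ 2893.9 mm.
Then N = f²/(c·h) = 18² / (0.014 × 2893.9) = 324 / 40.514 ≈ 8.

f/8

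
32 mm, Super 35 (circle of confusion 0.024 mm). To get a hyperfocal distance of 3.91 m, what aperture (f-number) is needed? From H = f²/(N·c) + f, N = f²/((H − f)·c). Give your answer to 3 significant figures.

f/11

Rearrange H = f²/(N·c) + f for N: N = f² / ((H − f)·c).
N = 32² / ((3910 − 32) × 0.024) = 1024 / 93.07 ≈ 11.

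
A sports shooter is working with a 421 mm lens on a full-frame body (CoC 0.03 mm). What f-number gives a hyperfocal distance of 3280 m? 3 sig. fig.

f/1.80

Rearrange H = f²/(N·c) + f for N: N = f² / ((H − f)·c).
N = 421² / ((3280000 − 421) × 0.03) = 177241 / 98387 ≈ 1.80.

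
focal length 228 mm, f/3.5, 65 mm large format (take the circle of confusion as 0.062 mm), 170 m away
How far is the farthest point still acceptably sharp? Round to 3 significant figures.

584 m

Hyperfocal distance H = f²/(N·c) + f = 228²/(3.5 × 0.062) + 228 = 51984/0.217 + 228 ≈ 239785.6 mm ≈ 239.8 m.
Far limit Df = s·(H − f)/(H − s) = 170000 × (239785.6 − 228) / (239785.6 − 170000) = 170000 × 239557.6 / 69785.6 ≈ 583570 mm ≈ 584 m.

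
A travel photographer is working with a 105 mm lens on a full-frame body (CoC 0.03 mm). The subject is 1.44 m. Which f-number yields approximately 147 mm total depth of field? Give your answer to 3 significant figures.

f/14

Write h = H − f = f²/(N·c). The thin-lens limits are Dn = s·h/(h + (s−f)) and Df = s·h/(h − (s−f)), so DoF = Df − Dn = 2·s·(s−f)·h / (h² − (s−f)²).
That is a quadratic in h: DoF·h² − 2·s·(s−f)·h − DoF·(s−f)² = 0 ⇒ h = (s−f)·(s + √(s² + DoF²)) / DoF = 1335 × (1440 + √(1440² + 147²)) / 147 = 1335 × (1440 + 1447.48) / 147 ≈ 26223 mm.
Then N = f²/(c·h) = 105² / (0.03 × 26223) = 11025 / 786.69 ≈ 14.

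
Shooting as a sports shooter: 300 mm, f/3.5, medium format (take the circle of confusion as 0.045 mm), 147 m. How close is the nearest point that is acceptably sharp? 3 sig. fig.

117 m

Hyperfocal distance H = f²/(N·c) + f = 300²/(3.5 × 0.045) + 300 = 90000/0.1575 + 300 ≈ 571728.6 mm ≈ 571.7 m.
Near limit Dn = s·(H − f)/(H + s − 2f) = 147000 × (571728.6 − 300) / (571728.6 + 147000 − 2 × 300) = 147000 × 571428.6 / 718128.6 ≈ 116971 mm ≈ 117 m.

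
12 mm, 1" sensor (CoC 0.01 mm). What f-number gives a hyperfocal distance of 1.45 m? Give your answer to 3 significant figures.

Rearrange H = f²/(N·c) + f for N: N = f² / ((H − f)·c).
N = 12² / ((1450 − 12) × 0.01) = 144 / 14.38 ≈ 10.

f/10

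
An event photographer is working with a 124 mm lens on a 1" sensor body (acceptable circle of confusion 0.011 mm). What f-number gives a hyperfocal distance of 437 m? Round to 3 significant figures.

Rearrange H = f²/(N·c) + f for N: N = f² / ((H − f)·c).
N = 124² / ((437000 − 124) × 0.011) = 15376 / 4806 ≈ 3.20.

f/3.20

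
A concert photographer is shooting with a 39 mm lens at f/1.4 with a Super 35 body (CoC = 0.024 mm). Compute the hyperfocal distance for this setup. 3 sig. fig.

45.3 m

Hyperfocal distance H = f²/(N·c) + f = 39²/(1.4 × 0.024) + 39 = 1521/0.0336 + 39 ≈ 45306.9 mm ≈ 45.3 m.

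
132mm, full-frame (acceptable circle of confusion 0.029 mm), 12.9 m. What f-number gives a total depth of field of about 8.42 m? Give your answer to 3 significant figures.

Write h = H − f = f²/(N·c). The thin-lens limits are Dn = s·h/(h + (s−f)) and Df = s·h/(h − (s−f)), so DoF = Df − Dn = 2·s·(s−f)·h / (h² − (s−f)²).
That is a quadratic in h: DoF·h² − 2·s·(s−f)·h − DoF·(s−f)² = 0 ⇒ h = (s−f)·(s + √(s² + DoF²)) / DoF = 12768 × (12900 + √(12900² + 8420²)) / 8420 = 12768 × (12900 + 15404.8) / 8420 ≈ 42921 mm.
Then N = f²/(c·h) = 132² / (0.029 × 42921) = 17424 / 1244.7 ≈ 14.

f/14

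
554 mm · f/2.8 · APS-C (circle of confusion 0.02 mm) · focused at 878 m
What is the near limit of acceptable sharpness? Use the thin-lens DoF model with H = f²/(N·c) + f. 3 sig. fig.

Hyperfocal distance H = f²/(N·c) + f = 554²/(2.8 × 0.02) + 554 = 306916/0.056 + 554 ≈ 5481196.9 mm ≈ 5481 m.
Near limit Dn = s·(H − f)/(H + s − 2f) = 878000 × (5481196.9 − 554) / (5481196.9 + 878000 − 2 × 554) = 878000 × 5480642.9 / 6358088.9 ≈ 756832 mm ≈ 757 m.

757 m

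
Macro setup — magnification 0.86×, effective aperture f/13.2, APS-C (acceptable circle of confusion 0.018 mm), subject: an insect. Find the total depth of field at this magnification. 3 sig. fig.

At magnification m, DoF ≈ 2·N_eff·c/m² = 2 × 13.2 × 0.018 / 0.86² = 0.4752 / 0.7396 ≈ 0.643 mm.

0.643 mm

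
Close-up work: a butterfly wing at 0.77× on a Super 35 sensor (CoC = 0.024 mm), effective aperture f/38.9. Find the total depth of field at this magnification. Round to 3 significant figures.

3.15 mm

At magnification m, DoF ≈ 2·N_eff·c/m² = 2 × 38.9 × 0.024 / 0.77² = 1.867 / 0.5929 ≈ 3.15 mm.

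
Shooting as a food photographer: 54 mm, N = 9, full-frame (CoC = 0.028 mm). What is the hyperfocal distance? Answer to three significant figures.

11.6 m

Hyperfocal distance H = f²/(N·c) + f = 54²/(9 × 0.028) + 54 = 2916/0.252 + 54 ≈ 11625.4 mm ≈ 11.6 m.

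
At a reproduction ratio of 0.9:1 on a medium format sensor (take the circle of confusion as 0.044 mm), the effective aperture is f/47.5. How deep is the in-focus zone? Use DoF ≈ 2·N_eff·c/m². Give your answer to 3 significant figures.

At magnification m, DoF ≈ 2·N_eff·c/m² = 2 × 47.5 × 0.044 / 0.9² = 4.18 / 0.81 ≈ 5.16 mm.

5.16 mm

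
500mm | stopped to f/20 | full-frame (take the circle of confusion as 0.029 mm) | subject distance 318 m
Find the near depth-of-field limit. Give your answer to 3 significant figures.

Hyperfocal distance H = f²/(N·c) + f = 500²/(20 × 0.029) + 500 = 250000/0.58 + 500 ≈ 431534.5 mm ≈ 431.5 m.
Near limit Dn = s·(H − f)/(H + s − 2f) = 318000 × (431534.5 − 500) / (431534.5 + 318000 − 2 × 500) = 318000 × 431034.5 / 748534.5 ≈ 183116 mm ≈ 183 m.

183 m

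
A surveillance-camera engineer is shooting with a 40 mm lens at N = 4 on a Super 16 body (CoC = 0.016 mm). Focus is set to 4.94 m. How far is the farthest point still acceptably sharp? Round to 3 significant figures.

Hyperfocal distance H = f²/(N·c) + f = 40²/(4 × 0.016) + 40 = 1600/0.064 + 40 ≈ 25040.0 mm ≈ 25.04 m.
Far limit Df = s·(H − f)/(H − s) = 4940 × (25040.0 − 40) / (25040.0 − 4940) = 4940 × 25000.0 / 20100.0 ≈ 6144.3 mm ≈ 6.14 m.

6.14 m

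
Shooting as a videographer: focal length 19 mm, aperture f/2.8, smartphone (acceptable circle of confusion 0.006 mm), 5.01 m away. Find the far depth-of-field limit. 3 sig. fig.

6.53 m

Hyperfocal distance H = f²/(N·c) + f = 19²/(2.8 × 0.006) + 19 = 361/0.0168 + 19 ≈ 21507.1 mm ≈ 21.51 m.
Far limit Df = s·(H − f)/(H − s) = 5010 × (21507.1 − 19) / (21507.1 − 5010) = 5010 × 21488.1 / 16497.1 ≈ 6525.7 mm ≈ 6.53 m.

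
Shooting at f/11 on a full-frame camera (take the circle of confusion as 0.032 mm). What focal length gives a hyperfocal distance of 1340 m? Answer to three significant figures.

From H = f²/(N·c) + f, with f ≪ H: f ≈ √(H·N·c) = √(1340000 × 11 × 0.032) = √471680 ≈ 686.8 mm.
The +f correction barely moves this — solving exactly, f² + N·c·f − N·c·H = 0 ⇒ f = (−N·c + √((N·c)² + 4·N·c·H))/2 = (−0.352 + √1886720)/2 ≈ 686.61 mm, so f ≈ 687 mm.

687 mm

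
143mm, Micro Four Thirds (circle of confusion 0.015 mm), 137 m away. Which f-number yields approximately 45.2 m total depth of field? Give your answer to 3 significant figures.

Write h = H − f = f²/(N·c). The thin-lens limits are Dn = s·h/(h + (s−f)) and Df = s·h/(h − (s−f)), so DoF = Df − Dn = 2·s·(s−f)·h / (h² − (s−f)²).
That is a quadratic in h: DoF·h² − 2·s·(s−f)·h − DoF·(s−f)² = 0 ⇒ h = (s−f)·(s + √(s² + DoF²)) / DoF = 136857 × (137000 + √(137000² + 45200²)) / 45200 = 136857 × (137000 + 144264) / 45200 ≈ 851613 mm.
Then N = f²/(c·h) = 143² / (0.015 × 851613) = 20449 / 12774 ≈ 1.60.

f/1.60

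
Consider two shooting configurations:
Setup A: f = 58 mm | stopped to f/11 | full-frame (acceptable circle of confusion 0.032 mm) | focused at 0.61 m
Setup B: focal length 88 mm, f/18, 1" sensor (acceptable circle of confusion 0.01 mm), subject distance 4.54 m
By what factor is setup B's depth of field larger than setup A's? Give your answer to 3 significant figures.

Setup A: H = 58²/(11×0.032) + 58 ≈ 9614.8 mm; DoF = Df − Dn = 647.393 − 576.690 ≈ 70.703 mm.
Setup B: H = 88²/(18×0.01) + 88 ≈ 43110.2 mm; DoF = Df − Dn = 5064.03 − 4114.25 ≈ 949.78 mm.
Ratio = 949.78 / 70.703 ≈ 13.4.

13.4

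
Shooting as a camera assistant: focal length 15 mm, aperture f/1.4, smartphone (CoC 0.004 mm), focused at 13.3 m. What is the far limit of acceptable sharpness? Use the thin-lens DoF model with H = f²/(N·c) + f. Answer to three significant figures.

19.9 m

Hyperfocal distance H = f²/(N·c) + f = 15²/(1.4 × 0.004) + 15 = 225/0.0056 + 15 ≈ 40193.6 mm ≈ 40.19 m.
Far limit Df = s·(H − f)/(H − s) = 13300 × (40193.6 − 15) / (40193.6 − 13300) = 13300 × 40178.6 / 26893.6 ≈ 19870 mm ≈ 19.9 m.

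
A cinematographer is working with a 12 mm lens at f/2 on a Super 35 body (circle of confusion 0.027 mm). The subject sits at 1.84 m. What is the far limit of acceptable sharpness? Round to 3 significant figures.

Hyperfocal distance H = f²/(N·c) + f = 12²/(2 × 0.027) + 12 = 144/0.054 + 12 ≈ 2678.7 mm ≈ 2.679 m.
Far limit Df = s·(H − f)/(H − s) = 1840 × (2678.7 − 12) / (2678.7 − 1840) = 1840 × 2666.7 / 838.7 ≈ 5850.6 mm ≈ 5.85 m.

5.85 m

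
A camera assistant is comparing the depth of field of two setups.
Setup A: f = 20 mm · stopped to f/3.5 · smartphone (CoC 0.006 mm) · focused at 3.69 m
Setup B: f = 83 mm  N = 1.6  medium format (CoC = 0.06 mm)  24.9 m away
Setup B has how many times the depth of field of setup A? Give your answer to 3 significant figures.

Setup A: H = 20²/(3.5×0.006) + 20 ≈ 19067.6 mm; DoF = Df − Dn = 4570.6 − 3093.9 ≈ 1476.7 mm.
Setup B: H = 83²/(1.6×0.06) + 83 ≈ 71843.4 mm; DoF = Df − Dn = 38064 − 18502 ≈ 19562 mm.
Ratio = 19562 / 1476.7 ≈ 13.2.

13.2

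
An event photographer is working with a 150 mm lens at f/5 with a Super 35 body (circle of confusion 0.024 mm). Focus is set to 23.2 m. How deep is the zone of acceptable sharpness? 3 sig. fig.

Hyperfocal distance H = f²/(N·c) + f = 150²/(5 × 0.024) + 150 = 22500/0.12 + 150 ≈ 187650.0 mm ≈ 187.7 m.
Near limit Dn = s·(H − f)/(H + s − 2f) = 23200 × (187650.0 − 150) / (187650.0 + 23200 − 2 × 150) = 23200 × 187500.0 / 210550.0 ≈ 20660.2 mm.
Far limit Df = s·(H − f)/(H − s) = 23200 × (187650.0 − 150) / (187650.0 − 23200) = 23200 × 187500.0 / 164450.0 ≈ 26451.8 mm.
Depth of field = Df − Dn = 26451.8 − 20660.2 ≈ 5791.6 mm ≈ 5.79 m.

5.79 m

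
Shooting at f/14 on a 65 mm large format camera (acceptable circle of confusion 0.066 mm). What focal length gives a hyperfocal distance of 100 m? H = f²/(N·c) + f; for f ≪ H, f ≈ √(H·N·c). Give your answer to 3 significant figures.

From H = f²/(N·c) + f, with f ≪ H: f ≈ √(H·N·c) = √(100000 × 14 × 0.066) = √92400 ≈ 304.0 mm.
The +f correction barely moves this — solving exactly, f² + N·c·f − N·c·H = 0 ⇒ f = (−N·c + √((N·c)² + 4·N·c·H))/2 = (−0.924 + √369601)/2 ≈ 303.51 mm, so f ≈ 304 mm.

304 mm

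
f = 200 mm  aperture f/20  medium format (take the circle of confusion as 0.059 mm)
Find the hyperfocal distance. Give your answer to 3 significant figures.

34.1 m

Hyperfocal distance H = f²/(N·c) + f = 200²/(20 × 0.059) + 200 = 40000/1.18 + 200 ≈ 34098.3 mm ≈ 34.1 m.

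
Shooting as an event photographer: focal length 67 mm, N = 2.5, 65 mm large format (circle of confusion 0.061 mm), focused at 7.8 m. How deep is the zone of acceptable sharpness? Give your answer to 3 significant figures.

Hyperfocal distance H = f²/(N·c) + f = 67²/(2.5 × 0.061) + 67 = 4489/0.1525 + 67 ≈ 29503.1 mm ≈ 29.50 m.
Near limit Dn = s·(H − f)/(H + s − 2f) = 7800 × (29503.1 − 67) / (29503.1 + 7800 − 2 × 67) = 7800 × 29436.1 / 37169.1 ≈ 6177.2 mm.
Far limit Df = s·(H − f)/(H − s) = 7800 × (29503.1 − 67) / (29503.1 − 7800) = 7800 × 29436.1 / 21703.1 ≈ 10579.2 mm.
Depth of field = Df − Dn = 10579.2 − 6177.2 ≈ 4402.0 mm ≈ 4.40 m.

4.40 m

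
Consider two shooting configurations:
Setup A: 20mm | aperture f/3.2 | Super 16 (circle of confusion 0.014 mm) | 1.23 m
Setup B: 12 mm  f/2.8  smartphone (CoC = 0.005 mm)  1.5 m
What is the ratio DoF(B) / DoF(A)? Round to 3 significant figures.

1.31

Setup A: H = 20²/(3.2×0.014) + 20 ≈ 8948.6 mm; DoF = Df − Dn = 1422.82 − 1083.20 ≈ 339.62 mm.
Setup B: H = 12²/(2.8×0.005) + 12 ≈ 10297.7 mm; DoF = Df − Dn = 1753.70 − 1310.43 ≈ 443.27 mm.
Ratio = 443.27 / 339.62 ≈ 1.31.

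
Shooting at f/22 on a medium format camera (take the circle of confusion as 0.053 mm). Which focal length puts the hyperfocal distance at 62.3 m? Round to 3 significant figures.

From H = f²/(N·c) + f, with f ≪ H: f ≈ √(H·N·c) = √(62300 × 22 × 0.053) = √72642 ≈ 269.5 mm.
Exact: f² + N·c·f − N·c·H = 0 ⇒ f = (−N·c + √((N·c)² + 4·N·c·H))/2 = (−1.166 + √290569)/2 ≈ 268.94 mm ≈ 269 mm.

269 mm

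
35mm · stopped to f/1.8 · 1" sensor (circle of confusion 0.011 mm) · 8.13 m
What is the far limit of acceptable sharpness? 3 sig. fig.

Hyperfocal distance H = f²/(N·c) + f = 35²/(1.8 × 0.011) + 35 = 1225/0.0198 + 35 ≈ 61903.7 mm ≈ 61.90 m.
Far limit Df = s·(H − f)/(H − s) = 8130 × (61903.7 − 35) / (61903.7 − 8130) = 8130 × 61868.7 / 53773.7 ≈ 9353.9 mm ≈ 9.35 m.

9.35 m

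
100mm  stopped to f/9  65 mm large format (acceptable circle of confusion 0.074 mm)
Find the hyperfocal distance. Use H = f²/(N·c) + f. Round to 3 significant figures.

15.1 m

Hyperfocal distance H = f²/(N·c) + f = 100²/(9 × 0.074) + 100 = 10000/0.666 + 100 ≈ 15115.0 mm ≈ 15.1 m.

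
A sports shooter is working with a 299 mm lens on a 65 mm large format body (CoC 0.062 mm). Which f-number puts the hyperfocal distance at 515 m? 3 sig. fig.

f/2.80

Rearrange H = f²/(N·c) + f for N: N = f² / ((H − f)·c).
N = 299² / ((515000 − 299) × 0.062) = 89401 / 31911 ≈ 2.80.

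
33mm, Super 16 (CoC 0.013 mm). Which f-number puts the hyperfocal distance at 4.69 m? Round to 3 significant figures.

Rearrange H = f²/(N·c) + f for N: N = f² / ((H − f)·c).
N = 33² / ((4690 − 33) × 0.013) = 1089 / 60.54 ≈ 18.

f/18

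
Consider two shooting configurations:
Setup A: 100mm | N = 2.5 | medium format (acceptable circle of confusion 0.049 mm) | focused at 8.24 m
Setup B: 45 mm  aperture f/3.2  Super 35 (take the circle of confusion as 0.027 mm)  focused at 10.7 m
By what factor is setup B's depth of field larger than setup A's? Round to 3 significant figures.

Setup A: H = 100²/(2.5×0.049) + 100 ≈ 81732.7 mm; DoF = Df − Dn = 9152.7 − 7492.9 ≈ 1659.8 mm.
Setup B: H = 45²/(3.2×0.027) + 45 ≈ 23482.5 mm; DoF = Df − Dn = 19619 − 7356 ≈ 12263 mm.
Ratio = 12263 / 1659.8 ≈ 7.39.

7.39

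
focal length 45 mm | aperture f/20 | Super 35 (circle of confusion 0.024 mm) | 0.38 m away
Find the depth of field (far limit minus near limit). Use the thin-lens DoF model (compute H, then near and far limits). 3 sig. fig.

Hyperfocal distance H = f²/(N·c) + f = 45²/(20 × 0.024) + 45 = 2025/0.48 + 45 ≈ 4263.8 mm ≈ 4.264 m.
Near limit Dn = s·(H − f)/(H + s − 2f) = 380 × (4263.8 − 45) / (4263.8 + 380 − 2 × 45) = 380 × 4218.8 / 4553.8 ≈ 352.045 mm.
Far limit Df = s·(H − f)/(H − s) = 380 × (4263.8 − 45) / (4263.8 − 380) = 380 × 4218.8 / 3883.8 ≈ 412.778 mm.
Depth of field = Df − Dn = 412.778 − 352.045 ≈ 60.733 mm.

60.7 mm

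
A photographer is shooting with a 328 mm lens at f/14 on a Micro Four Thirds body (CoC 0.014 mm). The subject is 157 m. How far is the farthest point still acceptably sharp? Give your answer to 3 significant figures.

220 m

Hyperfocal distance H = f²/(N·c) + f = 328²/(14 × 0.014) + 328 = 107584/0.196 + 328 ≈ 549226.0 mm ≈ 549.2 m.
Far limit Df = s·(H − f)/(H − s) = 157000 × (549226.0 − 328) / (549226.0 − 157000) = 157000 × 548898.0 / 392226.0 ≈ 219713 mm ≈ 220 m.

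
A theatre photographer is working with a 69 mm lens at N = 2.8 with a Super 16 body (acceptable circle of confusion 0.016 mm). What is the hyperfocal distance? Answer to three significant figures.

Hyperfocal distance H = f²/(N·c) + f = 69²/(2.8 × 0.016) + 69 = 4761/0.0448 + 69 ≈ 106341.3 mm ≈ 106 m.

106 m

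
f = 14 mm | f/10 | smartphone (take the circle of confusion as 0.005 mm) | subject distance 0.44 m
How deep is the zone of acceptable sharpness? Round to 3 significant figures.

Hyperfocal distance H = f²/(N·c) + f = 14²/(10 × 0.005) + 14 = 196/0.05 + 14 ≈ 3934.0 mm ≈ 3.934 m.
Near limit Dn = s·(H − f)/(H + s − 2f) = 440 × (3934.0 − 14) / (3934.0 + 440 − 2 × 14) = 440 × 3920.0 / 4346.0 ≈ 396.871 mm.
Far limit Df = s·(H − f)/(H − s) = 440 × (3934.0 − 14) / (3934.0 − 440) = 440 × 3920.0 / 3494.0 ≈ 493.646 mm.
Depth of field = Df − Dn = 493.646 − 396.871 ≈ 96.775 mm.

96.8 mm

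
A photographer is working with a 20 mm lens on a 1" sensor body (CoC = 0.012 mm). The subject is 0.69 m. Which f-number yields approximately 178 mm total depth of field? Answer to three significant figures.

Write h = H − f = f²/(N·c). The thin-lens limits are Dn = s·h/(h + (s−f)) and Df = s·h/(h − (s−f)), so DoF = Df − Dn = 2·s·(s−f)·h / (h² − (s−f)²).
That is a quadratic in h: DoF·h² − 2·s·(s−f)·h − DoF·(s−f)² = 0 ⇒ h = (s−f)·(s + √(s² + DoF²)) / DoF = 670 × (690 + √(690² + 178²)) / 178 = 670 × (690 + 712.590) / 178 ≈ 5279.4 mm.
Then N = f²/(c·h) = 20² / (0.012 × 5279.4) = 400 / 63.353 ≈ 6.31.

f/6.31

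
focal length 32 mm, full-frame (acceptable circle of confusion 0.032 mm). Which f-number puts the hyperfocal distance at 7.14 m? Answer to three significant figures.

f/4.50

Rearrange H = f²/(N·c) + f for N: N = f² / ((H − f)·c).
N = 32² / ((7140 − 32) × 0.032) = 1024 / 227.5 ≈ 4.50.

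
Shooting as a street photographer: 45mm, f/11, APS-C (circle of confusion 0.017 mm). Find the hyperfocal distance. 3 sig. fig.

Hyperfocal distance H = f²/(N·c) + f = 45²/(11 × 0.017) + 45 = 2025/0.187 + 45 ≈ 10873.9 mm ≈ 10.9 m.

10.9 m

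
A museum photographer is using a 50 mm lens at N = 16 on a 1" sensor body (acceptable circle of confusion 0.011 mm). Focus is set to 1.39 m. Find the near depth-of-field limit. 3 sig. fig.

1.27 m

Hyperfocal distance H = f²/(N·c) + f = 50²/(16 × 0.011) + 50 = 2500/0.176 + 50 ≈ 14254.5 mm ≈ 14.25 m.
Near limit Dn = s·(H − f)/(H + s − 2f) = 1390 × (14254.5 − 50) / (14254.5 + 1390 − 2 × 50) = 1390 × 14204.5 / 15544.5 ≈ 1270.2 mm ≈ 1.27 m.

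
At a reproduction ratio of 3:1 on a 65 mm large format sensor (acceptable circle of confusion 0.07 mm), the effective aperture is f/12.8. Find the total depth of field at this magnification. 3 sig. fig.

0.199 mm

At magnification m, DoF ≈ 2·N_eff·c/m² = 2 × 12.8 × 0.07 / 3² = 1.792 / 9 ≈ 0.199 mm.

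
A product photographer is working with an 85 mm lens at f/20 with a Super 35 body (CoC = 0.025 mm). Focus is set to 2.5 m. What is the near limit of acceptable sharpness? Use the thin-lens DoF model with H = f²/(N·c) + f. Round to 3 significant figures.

Hyperfocal distance H = f²/(N·c) + f = 85²/(20 × 0.025) + 85 = 7225/0.5 + 85 ≈ 14535.0 mm ≈ 14.54 m.
Near limit Dn = s·(H − f)/(H + s − 2f) = 2500 × (14535.0 − 85) / (14535.0 + 2500 − 2 × 85) = 2500 × 14450.0 / 16865.0 ≈ 2142.0 mm ≈ 2.14 m.

2.14 m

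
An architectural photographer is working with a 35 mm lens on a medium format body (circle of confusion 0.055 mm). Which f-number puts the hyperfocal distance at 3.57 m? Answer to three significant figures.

Rearrange H = f²/(N·c) + f for N: N = f² / ((H − f)·c).
N = 35² / ((3570 − 35) × 0.055) = 1225 / 194.4 ≈ 6.30.

f/6.30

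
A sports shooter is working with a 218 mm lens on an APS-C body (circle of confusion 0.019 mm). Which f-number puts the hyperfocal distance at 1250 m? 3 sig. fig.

f/2.00

Rearrange H = f²/(N·c) + f for N: N = f² / ((H − f)·c).
N = 218² / ((1250000 − 218) × 0.019) = 47524 / 23746 ≈ 2.00.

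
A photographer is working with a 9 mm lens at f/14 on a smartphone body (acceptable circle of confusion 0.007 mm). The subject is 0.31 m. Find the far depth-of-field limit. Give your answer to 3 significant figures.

488 mm

Hyperfocal distance H = f²/(N·c) + f = 9²/(14 × 0.007) + 9 = 81/0.098 + 9 ≈ 835.5 mm ≈ 0.836 m.
Far limit Df = s·(H − f)/(H − s) = 310 × (835.5 − 9) / (835.5 − 310) = 310 × 826.5 / 525.5 ≈ 487.55 mm.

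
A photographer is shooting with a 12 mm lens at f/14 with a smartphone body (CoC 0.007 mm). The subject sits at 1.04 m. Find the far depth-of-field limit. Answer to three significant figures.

Hyperfocal distance H = f²/(N·c) + f = 12²/(14 × 0.007) + 12 = 144/0.098 + 12 ≈ 1481.4 mm ≈ 1.481 m.
Far limit Df = s·(H − f)/(H − s) = 1040 × (1481.4 − 12) / (1481.4 − 1040) = 1040 × 1469.4 / 441.4 ≈ 3462.2 mm ≈ 3.46 m.

3.46 m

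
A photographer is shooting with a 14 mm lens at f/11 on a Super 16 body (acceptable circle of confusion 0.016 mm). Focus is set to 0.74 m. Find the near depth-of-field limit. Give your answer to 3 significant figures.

Hyperfocal distance H = f²/(N·c) + f = 14²/(11 × 0.016) + 14 = 196/0.176 + 14 ≈ 1127.6 mm ≈ 1.128 m.
Near limit Dn = s·(H − f)/(H + s − 2f) = 740 × (1127.6 − 14) / (1127.6 + 740 − 2 × 14) = 740 × 1113.6 / 1839.6 ≈ 447.96 mm.

448 mm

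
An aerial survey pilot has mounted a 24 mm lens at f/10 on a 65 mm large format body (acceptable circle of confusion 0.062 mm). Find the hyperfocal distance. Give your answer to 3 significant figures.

Hyperfocal distance H = f²/(N·c) + f = 24²/(10 × 0.062) + 24 = 576/0.62 + 24 ≈ 953.0 mm ≈ 0.953 m.

0.953 m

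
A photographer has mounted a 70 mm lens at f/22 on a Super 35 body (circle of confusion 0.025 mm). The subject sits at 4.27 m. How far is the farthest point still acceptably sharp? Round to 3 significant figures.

Hyperfocal distance H = f²/(N·c) + f = 70²/(22 × 0.025) + 70 = 4900/0.55 + 70 ≈ 8979.1 mm ≈ 8.979 m.
Far limit Df = s·(H − f)/(H − s) = 4270 × (8979.1 − 70) / (8979.1 − 4270) = 4270 × 8909.1 / 4709.1 ≈ 8078.4 mm ≈ 8.08 m.

8.08 m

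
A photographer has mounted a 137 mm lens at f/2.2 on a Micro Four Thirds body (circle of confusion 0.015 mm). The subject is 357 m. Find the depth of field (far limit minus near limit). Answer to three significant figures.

739 m

Hyperfocal distance H = f²/(N·c) + f = 137²/(2.2 × 0.015) + 137 = 18769/0.033 + 137 ≈ 568894.6 mm ≈ 568.9 m.
Near limit Dn = s·(H − f)/(H + s − 2f) = 357000 × (568894.6 − 137) / (568894.6 + 357000 − 2 × 137) = 357000 × 568757.6 / 925620.6 ≈ 219363 mm.
Far limit Df = s·(H − f)/(H − s) = 357000 × (568894.6 − 137) / (568894.6 − 357000) = 357000 × 568757.6 / 211894.6 ≈ 958243 mm.
Depth of field = Df − Dn = 958243 − 219363 ≈ 738880 mm ≈ 739 m.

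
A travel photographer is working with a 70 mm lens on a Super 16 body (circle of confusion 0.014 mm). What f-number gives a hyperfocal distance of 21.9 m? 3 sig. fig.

Rearrange H = f²/(N·c) + f for N: N = f² / ((H − f)·c).
N = 70² / ((21900 − 70) × 0.014) = 4900 / 305.6 ≈ 16.

f/16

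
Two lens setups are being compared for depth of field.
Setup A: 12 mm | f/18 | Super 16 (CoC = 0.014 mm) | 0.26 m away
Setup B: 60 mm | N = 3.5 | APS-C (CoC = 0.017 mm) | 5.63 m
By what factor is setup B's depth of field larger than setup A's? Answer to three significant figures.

Setup A: H = 12²/(18×0.014) + 12 ≈ 583.4 mm; DoF = Df − Dn = 459.36 − 181.31 ≈ 278.05 mm.
Setup B: H = 60²/(3.5×0.017) + 60 ≈ 60564.2 mm; DoF = Df − Dn = 6200.8 − 5155.4 ≈ 1045.4 mm.
Ratio = 1045.4 / 278.05 ≈ 3.76.

3.76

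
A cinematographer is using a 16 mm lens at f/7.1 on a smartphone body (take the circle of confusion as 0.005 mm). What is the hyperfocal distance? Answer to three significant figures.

7.23 m

Hyperfocal distance H = f²/(N·c) + f = 16²/(7.1 × 0.005) + 16 = 256/0.0355 + 16 ≈ 7227.3 mm ≈ 7.23 m.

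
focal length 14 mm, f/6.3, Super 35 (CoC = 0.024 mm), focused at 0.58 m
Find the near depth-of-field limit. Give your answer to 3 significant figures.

Hyperfocal distance H = f²/(N·c) + f = 14²/(6.3 × 0.024) + 14 = 196/0.1512 + 14 ≈ 1310.3 mm ≈ 1.310 m.
Near limit Dn = s·(H − f)/(H + s − 2f) = 580 × (1310.3 − 14) / (1310.3 + 580 − 2 × 14) = 580 × 1296.3 / 1862.3 ≈ 403.72 mm.

404 mm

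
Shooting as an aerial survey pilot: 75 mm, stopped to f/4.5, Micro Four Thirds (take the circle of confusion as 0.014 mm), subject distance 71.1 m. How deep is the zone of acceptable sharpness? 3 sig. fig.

308 m

Hyperfocal distance H = f²/(N·c) + f = 75²/(4.5 × 0.014) + 75 = 5625/0.063 + 75 ≈ 89360.7 mm ≈ 89.36 m.
Near limit Dn = s·(H − f)/(H + s − 2f) = 71100 × (89360.7 − 75) / (89360.7 + 71100 − 2 × 75) = 71100 × 89285.7 / 160310.7 ≈ 39599 mm.
Far limit Df = s·(H − f)/(H − s) = 71100 × (89360.7 − 75) / (89360.7 − 71100) = 71100 × 89285.7 / 18260.7 ≈ 347643 mm.
Depth of field = Df − Dn = 347643 − 39599 ≈ 308044 mm ≈ 308 m.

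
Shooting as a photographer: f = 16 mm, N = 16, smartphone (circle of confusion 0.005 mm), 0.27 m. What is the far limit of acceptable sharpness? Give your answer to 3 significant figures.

293 mm

Hyperfocal distance H = f²/(N·c) + f = 16²/(16 × 0.005) + 16 = 256/0.08 + 16 ≈ 3216.0 mm ≈ 3.216 m.
Far limit Df = s·(H − f)/(H − s) = 270 × (3216.0 − 16) / (3216.0 − 270) = 270 × 3200.0 / 2946.0 ≈ 293.28 mm.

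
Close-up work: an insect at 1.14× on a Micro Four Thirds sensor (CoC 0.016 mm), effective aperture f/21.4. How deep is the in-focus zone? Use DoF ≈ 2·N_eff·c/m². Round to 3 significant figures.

At magnification m, DoF ≈ 2·N_eff·c/m² = 2 × 21.4 × 0.016 / 1.14² = 0.6848 / 1.3 ≈ 0.527 mm.

0.527 mm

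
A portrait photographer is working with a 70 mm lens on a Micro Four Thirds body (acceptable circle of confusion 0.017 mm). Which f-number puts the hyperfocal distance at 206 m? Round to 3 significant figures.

Rearrange H = f²/(N·c) + f for N: N = f² / ((H − f)·c).
N = 70² / ((206000 − 70) × 0.017) = 4900 / 3501 ≈ 1.40.

f/1.40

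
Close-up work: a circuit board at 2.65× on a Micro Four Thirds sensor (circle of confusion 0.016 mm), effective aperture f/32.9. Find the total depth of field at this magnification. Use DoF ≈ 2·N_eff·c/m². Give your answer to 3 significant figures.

0.150 mm

At magnification m, DoF ≈ 2·N_eff·c/m² = 2 × 32.9 × 0.016 / 2.65² = 1.053 / 7.022 ≈ 0.15 mm.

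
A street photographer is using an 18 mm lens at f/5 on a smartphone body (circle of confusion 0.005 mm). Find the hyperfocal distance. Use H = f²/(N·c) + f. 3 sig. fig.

13.0 m

Hyperfocal distance H = f²/(N·c) + f = 18²/(5 × 0.005) + 18 = 324/0.025 + 18 ≈ 12978.0 mm ≈ 13.0 m.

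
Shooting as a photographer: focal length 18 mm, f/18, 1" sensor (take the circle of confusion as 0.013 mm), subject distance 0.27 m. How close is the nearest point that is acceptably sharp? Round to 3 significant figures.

Hyperfocal distance H = f²/(N·c) + f = 18²/(18 × 0.013) + 18 = 324/0.234 + 18 ≈ 1402.6 mm ≈ 1.403 m.
Near limit Dn = s·(H − f)/(H + s − 2f) = 270 × (1402.6 − 18) / (1402.6 + 270 − 2 × 18) = 270 × 1384.6 / 1636.6 ≈ 228.43 mm.

228 mm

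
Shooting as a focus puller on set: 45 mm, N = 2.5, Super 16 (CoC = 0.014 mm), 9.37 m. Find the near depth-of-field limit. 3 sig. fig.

8.07 m

Hyperfocal distance H = f²/(N·c) + f = 45²/(2.5 × 0.014) + 45 = 2025/0.035 + 45 ≈ 57902.1 mm ≈ 57.90 m.
Near limit Dn = s·(H − f)/(H + s − 2f) = 9370 × (57902.1 − 45) / (57902.1 + 9370 − 2 × 45) = 9370 × 57857.1 / 67182.1 ≈ 8069.4 mm ≈ 8.07 m.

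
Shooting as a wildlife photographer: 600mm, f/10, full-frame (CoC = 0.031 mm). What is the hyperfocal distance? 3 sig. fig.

Hyperfocal distance H = f²/(N·c) + f = 600²/(10 × 0.031) + 600 = 360000/0.31 + 600 ≈ 1161890.3 mm ≈ 1160 m.

1160 m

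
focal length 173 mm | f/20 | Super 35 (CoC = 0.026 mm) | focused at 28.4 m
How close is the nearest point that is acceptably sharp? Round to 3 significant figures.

Hyperfocal distance H = f²/(N·c) + f = 173²/(20 × 0.026) + 173 = 29929/0.52 + 173 ≈ 57728.8 mm ≈ 57.73 m.
Near limit Dn = s·(H − f)/(H + s − 2f) = 28400 × (57728.8 − 173) / (57728.8 + 28400 − 2 × 173) = 28400 × 57555.8 / 85782.8 ≈ 19055 mm ≈ 19.1 m.

19.1 m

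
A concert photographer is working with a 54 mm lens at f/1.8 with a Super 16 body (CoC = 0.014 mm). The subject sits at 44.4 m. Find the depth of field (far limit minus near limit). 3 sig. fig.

Hyperfocal distance H = f²/(N·c) + f = 54²/(1.8 × 0.014) + 54 = 2916/0.0252 + 54 ≈ 115768.3 mm ≈ 115.8 m.
Near limit Dn = s·(H − f)/(H + s − 2f) = 44400 × (115768.3 − 54) / (115768.3 + 44400 − 2 × 54) = 44400 × 115714.3 / 160060.3 ≈ 32099 mm.
Far limit Df = s·(H − f)/(H − s) = 44400 × (115768.3 − 54) / (115768.3 − 44400) = 44400 × 115714.3 / 71368.3 ≈ 71989 mm.
Depth of field = Df − Dn = 71989 − 32099 ≈ 39890 mm ≈ 39.9 m.

39.9 m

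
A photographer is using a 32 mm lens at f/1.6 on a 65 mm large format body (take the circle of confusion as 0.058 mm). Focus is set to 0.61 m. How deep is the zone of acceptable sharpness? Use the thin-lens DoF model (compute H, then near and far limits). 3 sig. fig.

Hyperfocal distance H = f²/(N·c) + f = 32²/(1.6 × 0.058) + 32 = 1024/0.0928 + 32 ≈ 11066.5 mm ≈ 11.07 m.
Near limit Dn = s·(H − f)/(H + s − 2f) = 610 × (11066.5 − 32) / (11066.5 + 610 − 2 × 32) = 610 × 11034.5 / 11612.5 ≈ 579.638 mm.
Far limit Df = s·(H − f)/(H − s) = 610 × (11066.5 − 32) / (11066.5 − 610) = 610 × 11034.5 / 10456.5 ≈ 643.719 mm.
Depth of field = Df − Dn = 643.719 − 579.638 ≈ 64.081 mm.

64.1 mm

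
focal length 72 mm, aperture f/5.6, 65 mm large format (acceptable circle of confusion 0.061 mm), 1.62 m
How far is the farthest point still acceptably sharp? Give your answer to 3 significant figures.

Hyperfocal distance H = f²/(N·c) + f = 72²/(5.6 × 0.061) + 72 = 5184/0.3416 + 72 ≈ 15247.6 mm ≈ 15.25 m.
Far limit Df = s·(H − f)/(H − s) = 1620 × (15247.6 − 72) / (15247.6 − 1620) = 1620 × 15175.6 / 13627.6 ≈ 1804.0 mm ≈ 1.80 m.

1.80 m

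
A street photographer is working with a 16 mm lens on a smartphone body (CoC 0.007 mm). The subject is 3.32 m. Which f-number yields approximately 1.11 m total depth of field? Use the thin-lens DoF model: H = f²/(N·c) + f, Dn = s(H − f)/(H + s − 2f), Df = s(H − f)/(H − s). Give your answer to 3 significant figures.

Write h = H − f = f²/(N·c). The thin-lens limits are Dn = s·h/(h + (s−f)) and Df = s·h/(h − (s−f)), so DoF = Df − Dn = 2·s·(s−f)·h / (h² − (s−f)²).
That is a quadratic in h: DoF·h² − 2·s·(s−f)·h − DoF·(s−f)² = 0 ⇒ h = (s−f)·(s + √(s² + DoF²)) / DoF = 3304 × (3320 + √(3320² + 1110²)) / 1110 = 3304 × (3320 + 3500.64) / 1110 ≈ 20302 mm.
Then N = f²/(c·h) = 16² / (0.007 × 20302) = 256 / 142.12 ≈ 1.80.

f/1.80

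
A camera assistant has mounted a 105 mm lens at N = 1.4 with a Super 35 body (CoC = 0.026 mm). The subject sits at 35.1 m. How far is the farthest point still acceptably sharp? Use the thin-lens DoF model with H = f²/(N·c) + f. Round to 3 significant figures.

Hyperfocal distance H = f²/(N·c) + f = 105²/(1.4 × 0.026) + 105 = 11025/0.0364 + 105 ≈ 302989.6 mm ≈ 303.0 m.
Far limit Df = s·(H − f)/(H − s) = 35100 × (302989.6 − 105) / (302989.6 − 35100) = 35100 × 302884.6 / 267889.6 ≈ 39685 mm ≈ 39.7 m.

39.7 m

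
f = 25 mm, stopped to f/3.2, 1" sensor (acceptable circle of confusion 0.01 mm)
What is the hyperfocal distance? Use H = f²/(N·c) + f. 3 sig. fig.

19.6 m

Hyperfocal distance H = f²/(N·c) + f = 25²/(3.2 × 0.01) + 25 = 625/0.032 + 25 ≈ 19556.2 mm ≈ 19.6 m.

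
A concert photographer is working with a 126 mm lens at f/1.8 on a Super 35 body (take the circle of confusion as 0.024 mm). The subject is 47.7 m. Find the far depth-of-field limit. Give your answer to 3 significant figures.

54.8 m

Hyperfocal distance H = f²/(N·c) + f = 126²/(1.8 × 0.024) + 126 = 15876/0.0432 + 126 ≈ 367626.0 mm ≈ 367.6 m.
Far limit Df = s·(H − f)/(H − s) = 47700 × (367626.0 − 126) / (367626.0 − 47700) = 47700 × 367500.0 / 319926.0 ≈ 54793 mm ≈ 54.8 m.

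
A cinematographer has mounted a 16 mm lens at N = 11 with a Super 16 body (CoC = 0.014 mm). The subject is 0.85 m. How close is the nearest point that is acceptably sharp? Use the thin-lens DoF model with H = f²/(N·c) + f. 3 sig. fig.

0.566 m

Hyperfocal distance H = f²/(N·c) + f = 16²/(11 × 0.014) + 16 = 256/0.154 + 16 ≈ 1678.3 mm ≈ 1.678 m.
Near limit Dn = s·(H − f)/(H + s − 2f) = 850 × (1678.3 − 16) / (1678.3 + 850 − 2 × 16) = 850 × 1662.3 / 2496.3 ≈ 566.02 mm ≈ 0.566 m.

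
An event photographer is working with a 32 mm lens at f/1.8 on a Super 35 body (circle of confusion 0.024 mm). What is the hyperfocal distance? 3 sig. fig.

23.7 m

Hyperfocal distance H = f²/(N·c) + f = 32²/(1.8 × 0.024) + 32 = 1024/0.0432 + 32 ≈ 23735.7 mm ≈ 23.7 m.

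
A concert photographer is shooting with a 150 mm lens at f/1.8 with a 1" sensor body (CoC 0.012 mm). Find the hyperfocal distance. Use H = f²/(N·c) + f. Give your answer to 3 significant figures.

1040 m

Hyperfocal distance H = f²/(N·c) + f = 150²/(1.8 × 0.012) + 150 = 22500/0.0216 + 150 ≈ 1041816.7 mm ≈ 1040 m.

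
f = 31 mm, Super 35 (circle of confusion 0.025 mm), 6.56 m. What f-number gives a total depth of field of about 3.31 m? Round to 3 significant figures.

Write h = H − f = f²/(N·c). The thin-lens limits are Dn = s·h/(h + (s−f)) and Df = s·h/(h − (s−f)), so DoF = Df − Dn = 2·s·(s−f)·h / (h² − (s−f)²).
That is a quadratic in h: DoF·h² − 2·s·(s−f)·h − DoF·(s−f)² = 0 ⇒ h = (s−f)·(s + √(s² + DoF²)) / DoF = 6529 × (6560 + √(6560² + 3310²)) / 3310 = 6529 × (6560 + 7347.77) / 3310 ≈ 27433 mm.
Then N = f²/(c·h) = 31² / (0.025 × 27433) = 961 / 685.83 ≈ 1.40.

f/1.40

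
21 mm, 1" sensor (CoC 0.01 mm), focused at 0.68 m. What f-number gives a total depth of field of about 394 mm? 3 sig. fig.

f/18

Write h = H − f = f²/(N·c). The thin-lens limits are Dn = s·h/(h + (s−f)) and Df = s·h/(h − (s−f)), so DoF = Df − Dn = 2·s·(s−f)·h / (h² − (s−f)²).
That is a quadratic in h: DoF·h² − 2·s·(s−f)·h − DoF·(s−f)² = 0 ⇒ h = (s−f)·(s + √(s² + DoF²)) / DoF = 659 × (680 + √(680² + 394²)) / 394 = 659 × (680 + 785.898) / 394 ≈ 2451.8 mm.
Then N = f²/(c·h) = 21² / (0.01 × 2451.8) = 441 / 24.518 ≈ 18.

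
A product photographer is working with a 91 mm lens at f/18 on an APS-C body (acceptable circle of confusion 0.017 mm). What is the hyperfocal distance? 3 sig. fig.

Hyperfocal distance H = f²/(N·c) + f = 91²/(18 × 0.017) + 91 = 8281/0.306 + 91 ≈ 27153.1 mm ≈ 27.2 m.

27.2 m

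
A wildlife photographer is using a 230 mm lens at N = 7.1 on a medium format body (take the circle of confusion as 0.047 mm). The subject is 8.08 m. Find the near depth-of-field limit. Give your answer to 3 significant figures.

Hyperfocal distance H = f²/(N·c) + f = 230²/(7.1 × 0.047) + 230 = 52900/0.3337 + 230 ≈ 158755.6 mm ≈ 158.8 m.
Near limit Dn = s·(H − f)/(H + s − 2f) = 8080 × (158755.6 − 230) / (158755.6 + 8080 − 2 × 230) = 8080 × 158525.6 / 166375.6 ≈ 7698.8 mm ≈ 7.70 m.

7.70 m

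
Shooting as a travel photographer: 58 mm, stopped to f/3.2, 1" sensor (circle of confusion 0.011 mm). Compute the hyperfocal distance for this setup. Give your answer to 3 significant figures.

95.6 m

Hyperfocal distance H = f²/(N·c) + f = 58²/(3.2 × 0.011) + 58 = 3364/0.0352 + 58 ≈ 95626.2 mm ≈ 95.6 m.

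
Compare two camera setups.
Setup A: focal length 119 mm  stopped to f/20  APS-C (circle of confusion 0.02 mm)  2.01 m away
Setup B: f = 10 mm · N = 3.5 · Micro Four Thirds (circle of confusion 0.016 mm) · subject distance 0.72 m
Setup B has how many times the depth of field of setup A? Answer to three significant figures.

3.16

Setup A: H = 119²/(20×0.02) + 119 ≈ 35521.5 mm; DoF = Df − Dn = 2123.42 − 1908.08 ≈ 215.34 mm.
Setup B: H = 10²/(3.5×0.016) + 10 ≈ 1795.7 mm; DoF = Df − Dn = 1195.22 − 515.17 ≈ 680.05 mm.
Ratio = 680.05 / 215.34 ≈ 3.16.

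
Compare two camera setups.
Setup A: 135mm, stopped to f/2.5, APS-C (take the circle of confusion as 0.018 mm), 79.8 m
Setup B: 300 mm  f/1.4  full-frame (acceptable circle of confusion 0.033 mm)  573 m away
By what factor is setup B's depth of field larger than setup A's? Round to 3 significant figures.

Setup A: H = 135²/(2.5×0.018) + 135 ≈ 405135.0 mm; DoF = Df − Dn = 99341 − 66683 ≈ 32658 mm.
Setup B: H = 300²/(1.4×0.033) + 300 ≈ 1948351.9 mm; DoF = Df − Dn = 811599 − 442818 ≈ 368781 mm.
Ratio = 368781 / 32658 ≈ 11.3.

11.3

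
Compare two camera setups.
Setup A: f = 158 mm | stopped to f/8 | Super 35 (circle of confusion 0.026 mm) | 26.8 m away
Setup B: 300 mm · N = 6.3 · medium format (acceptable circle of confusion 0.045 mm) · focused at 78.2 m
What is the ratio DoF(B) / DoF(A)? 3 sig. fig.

Setup A: H = 158²/(8×0.026) + 158 ≈ 120177.2 mm; DoF = Df − Dn = 34446 − 21932 ≈ 12514 mm.
Setup B: H = 300²/(6.3×0.045) + 300 ≈ 317760.3 mm; DoF = Df − Dn = 103629 − 62792 ≈ 40837 mm.
Ratio = 40837 / 12514 ≈ 3.26.

3.26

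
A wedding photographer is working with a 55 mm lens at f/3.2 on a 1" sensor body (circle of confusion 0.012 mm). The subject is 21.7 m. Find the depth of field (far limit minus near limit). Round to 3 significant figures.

12.9 m

Hyperfocal distance H = f²/(N·c) + f = 55²/(3.2 × 0.012) + 55 = 3025/0.0384 + 55 ≈ 78831.0 mm ≈ 78.83 m.
Near limit Dn = s·(H − f)/(H + s − 2f) = 21700 × (78831.0 − 55) / (78831.0 + 21700 − 2 × 55) = 21700 × 78776.0 / 100421.0 ≈ 17023 mm.
Far limit Df = s·(H − f)/(H − s) = 21700 × (78831.0 − 55) / (78831.0 − 21700) = 21700 × 78776.0 / 57131.0 ≈ 29921 mm.
Depth of field = Df − Dn = 29921 − 17023 ≈ 12898 mm ≈ 12.9 m.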